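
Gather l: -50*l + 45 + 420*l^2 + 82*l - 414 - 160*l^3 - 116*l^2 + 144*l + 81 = -160*l^3 + 304*l^2 + 176*l - 288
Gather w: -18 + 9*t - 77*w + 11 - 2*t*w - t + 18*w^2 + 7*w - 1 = 8*t + 18*w^2 + w*(-2*t - 70) - 8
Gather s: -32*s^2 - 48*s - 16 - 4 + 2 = -32*s^2 - 48*s - 18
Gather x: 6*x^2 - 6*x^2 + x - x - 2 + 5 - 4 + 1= 0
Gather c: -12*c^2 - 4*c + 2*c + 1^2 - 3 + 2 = -12*c^2 - 2*c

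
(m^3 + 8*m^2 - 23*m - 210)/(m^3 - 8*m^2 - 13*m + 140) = (m^2 + 13*m + 42)/(m^2 - 3*m - 28)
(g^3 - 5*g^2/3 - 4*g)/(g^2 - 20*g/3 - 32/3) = g*(g - 3)/(g - 8)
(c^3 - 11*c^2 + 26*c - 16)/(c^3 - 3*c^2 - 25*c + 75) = (c^3 - 11*c^2 + 26*c - 16)/(c^3 - 3*c^2 - 25*c + 75)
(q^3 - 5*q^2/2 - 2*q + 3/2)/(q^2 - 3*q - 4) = (2*q^2 - 7*q + 3)/(2*(q - 4))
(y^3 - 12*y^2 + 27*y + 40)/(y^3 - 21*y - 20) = (y - 8)/(y + 4)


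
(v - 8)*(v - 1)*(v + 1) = v^3 - 8*v^2 - v + 8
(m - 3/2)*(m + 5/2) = m^2 + m - 15/4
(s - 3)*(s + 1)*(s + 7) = s^3 + 5*s^2 - 17*s - 21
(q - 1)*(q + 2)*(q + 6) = q^3 + 7*q^2 + 4*q - 12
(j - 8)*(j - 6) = j^2 - 14*j + 48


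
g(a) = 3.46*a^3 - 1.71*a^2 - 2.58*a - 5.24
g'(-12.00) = 1533.18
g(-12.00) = -6199.40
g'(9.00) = 807.42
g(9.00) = 2355.37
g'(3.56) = 116.80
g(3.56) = 120.01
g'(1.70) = 21.60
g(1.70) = 2.43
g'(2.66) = 61.77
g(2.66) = 40.92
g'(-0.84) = 7.62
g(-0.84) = -6.33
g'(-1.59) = 29.10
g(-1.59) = -19.37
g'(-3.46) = 133.52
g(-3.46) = -160.10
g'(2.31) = 44.91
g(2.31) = 22.32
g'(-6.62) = 474.96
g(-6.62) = -1066.91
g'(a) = 10.38*a^2 - 3.42*a - 2.58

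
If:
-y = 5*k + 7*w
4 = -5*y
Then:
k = 4/25 - 7*w/5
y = -4/5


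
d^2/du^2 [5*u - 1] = 0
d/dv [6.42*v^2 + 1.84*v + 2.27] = 12.84*v + 1.84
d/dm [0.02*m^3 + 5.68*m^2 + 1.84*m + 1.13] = 0.06*m^2 + 11.36*m + 1.84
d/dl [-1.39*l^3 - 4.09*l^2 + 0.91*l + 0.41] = -4.17*l^2 - 8.18*l + 0.91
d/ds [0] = 0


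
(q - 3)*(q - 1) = q^2 - 4*q + 3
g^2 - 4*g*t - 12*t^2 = (g - 6*t)*(g + 2*t)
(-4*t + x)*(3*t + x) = -12*t^2 - t*x + x^2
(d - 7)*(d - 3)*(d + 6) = d^3 - 4*d^2 - 39*d + 126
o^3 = o^3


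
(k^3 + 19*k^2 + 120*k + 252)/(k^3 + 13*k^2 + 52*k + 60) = (k^2 + 13*k + 42)/(k^2 + 7*k + 10)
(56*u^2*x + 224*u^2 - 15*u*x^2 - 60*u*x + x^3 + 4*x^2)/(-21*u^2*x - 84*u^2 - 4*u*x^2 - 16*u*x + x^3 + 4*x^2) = (-8*u + x)/(3*u + x)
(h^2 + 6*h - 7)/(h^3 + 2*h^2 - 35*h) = (h - 1)/(h*(h - 5))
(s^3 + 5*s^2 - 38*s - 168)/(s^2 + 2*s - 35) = (s^2 - 2*s - 24)/(s - 5)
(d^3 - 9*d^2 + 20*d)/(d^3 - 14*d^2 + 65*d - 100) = d/(d - 5)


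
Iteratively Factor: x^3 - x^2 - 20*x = (x + 4)*(x^2 - 5*x) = x*(x + 4)*(x - 5)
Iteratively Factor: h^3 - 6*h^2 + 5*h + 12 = (h + 1)*(h^2 - 7*h + 12) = (h - 4)*(h + 1)*(h - 3)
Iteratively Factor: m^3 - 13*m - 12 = (m - 4)*(m^2 + 4*m + 3) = (m - 4)*(m + 3)*(m + 1)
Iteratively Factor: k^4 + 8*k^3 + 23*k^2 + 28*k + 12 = (k + 2)*(k^3 + 6*k^2 + 11*k + 6) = (k + 1)*(k + 2)*(k^2 + 5*k + 6) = (k + 1)*(k + 2)*(k + 3)*(k + 2)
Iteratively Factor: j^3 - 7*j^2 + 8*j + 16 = (j + 1)*(j^2 - 8*j + 16) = (j - 4)*(j + 1)*(j - 4)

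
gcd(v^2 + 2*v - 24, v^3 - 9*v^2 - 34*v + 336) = v + 6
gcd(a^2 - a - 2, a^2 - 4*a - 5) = a + 1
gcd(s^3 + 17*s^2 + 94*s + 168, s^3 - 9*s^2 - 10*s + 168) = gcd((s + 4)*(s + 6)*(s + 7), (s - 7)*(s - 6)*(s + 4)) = s + 4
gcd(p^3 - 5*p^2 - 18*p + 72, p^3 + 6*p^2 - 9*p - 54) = p - 3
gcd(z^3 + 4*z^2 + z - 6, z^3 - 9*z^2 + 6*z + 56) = z + 2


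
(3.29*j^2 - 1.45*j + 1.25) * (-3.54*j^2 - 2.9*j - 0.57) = -11.6466*j^4 - 4.408*j^3 - 2.0953*j^2 - 2.7985*j - 0.7125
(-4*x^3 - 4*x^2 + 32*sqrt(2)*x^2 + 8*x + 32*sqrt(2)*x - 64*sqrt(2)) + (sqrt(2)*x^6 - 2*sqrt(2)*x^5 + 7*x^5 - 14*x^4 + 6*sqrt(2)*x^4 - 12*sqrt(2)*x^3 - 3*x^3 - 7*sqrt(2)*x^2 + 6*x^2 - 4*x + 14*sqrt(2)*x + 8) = sqrt(2)*x^6 - 2*sqrt(2)*x^5 + 7*x^5 - 14*x^4 + 6*sqrt(2)*x^4 - 12*sqrt(2)*x^3 - 7*x^3 + 2*x^2 + 25*sqrt(2)*x^2 + 4*x + 46*sqrt(2)*x - 64*sqrt(2) + 8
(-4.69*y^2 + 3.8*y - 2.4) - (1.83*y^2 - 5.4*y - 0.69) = -6.52*y^2 + 9.2*y - 1.71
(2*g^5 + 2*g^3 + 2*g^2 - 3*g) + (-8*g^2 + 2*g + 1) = 2*g^5 + 2*g^3 - 6*g^2 - g + 1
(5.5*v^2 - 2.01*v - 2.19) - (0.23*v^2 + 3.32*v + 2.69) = 5.27*v^2 - 5.33*v - 4.88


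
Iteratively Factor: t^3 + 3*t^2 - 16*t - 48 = (t + 3)*(t^2 - 16) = (t - 4)*(t + 3)*(t + 4)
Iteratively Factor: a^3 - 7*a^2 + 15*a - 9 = (a - 3)*(a^2 - 4*a + 3) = (a - 3)*(a - 1)*(a - 3)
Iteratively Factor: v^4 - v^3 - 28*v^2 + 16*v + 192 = (v + 4)*(v^3 - 5*v^2 - 8*v + 48) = (v + 3)*(v + 4)*(v^2 - 8*v + 16) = (v - 4)*(v + 3)*(v + 4)*(v - 4)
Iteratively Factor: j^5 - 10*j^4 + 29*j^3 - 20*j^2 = (j - 1)*(j^4 - 9*j^3 + 20*j^2) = (j - 4)*(j - 1)*(j^3 - 5*j^2) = (j - 5)*(j - 4)*(j - 1)*(j^2) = j*(j - 5)*(j - 4)*(j - 1)*(j)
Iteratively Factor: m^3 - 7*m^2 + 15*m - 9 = (m - 3)*(m^2 - 4*m + 3) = (m - 3)*(m - 1)*(m - 3)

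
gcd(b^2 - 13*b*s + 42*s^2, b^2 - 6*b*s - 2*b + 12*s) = -b + 6*s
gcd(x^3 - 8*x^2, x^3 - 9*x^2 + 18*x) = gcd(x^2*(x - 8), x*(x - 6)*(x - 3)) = x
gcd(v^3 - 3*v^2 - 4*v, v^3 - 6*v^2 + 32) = v - 4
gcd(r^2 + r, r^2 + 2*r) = r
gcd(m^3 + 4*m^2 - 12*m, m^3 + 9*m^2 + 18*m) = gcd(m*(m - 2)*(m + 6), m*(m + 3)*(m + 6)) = m^2 + 6*m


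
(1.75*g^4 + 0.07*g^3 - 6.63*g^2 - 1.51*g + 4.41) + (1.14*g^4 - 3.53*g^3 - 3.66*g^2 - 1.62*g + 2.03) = 2.89*g^4 - 3.46*g^3 - 10.29*g^2 - 3.13*g + 6.44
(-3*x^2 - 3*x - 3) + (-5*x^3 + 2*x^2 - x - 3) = -5*x^3 - x^2 - 4*x - 6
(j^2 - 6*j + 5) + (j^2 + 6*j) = 2*j^2 + 5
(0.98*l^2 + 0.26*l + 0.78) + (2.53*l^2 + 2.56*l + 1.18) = 3.51*l^2 + 2.82*l + 1.96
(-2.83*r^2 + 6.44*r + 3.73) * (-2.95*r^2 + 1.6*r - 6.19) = 8.3485*r^4 - 23.526*r^3 + 16.8182*r^2 - 33.8956*r - 23.0887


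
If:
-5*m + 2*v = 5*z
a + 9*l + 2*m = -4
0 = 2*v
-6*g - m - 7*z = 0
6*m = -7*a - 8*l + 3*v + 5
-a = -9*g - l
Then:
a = 659/525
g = 22/105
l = -331/525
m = 22/105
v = 0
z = -22/105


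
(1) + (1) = 2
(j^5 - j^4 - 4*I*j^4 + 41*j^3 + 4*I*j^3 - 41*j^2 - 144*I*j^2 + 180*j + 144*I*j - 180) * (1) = j^5 - j^4 - 4*I*j^4 + 41*j^3 + 4*I*j^3 - 41*j^2 - 144*I*j^2 + 180*j + 144*I*j - 180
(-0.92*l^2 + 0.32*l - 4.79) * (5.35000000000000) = -4.922*l^2 + 1.712*l - 25.6265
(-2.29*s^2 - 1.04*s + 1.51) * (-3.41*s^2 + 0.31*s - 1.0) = 7.8089*s^4 + 2.8365*s^3 - 3.1815*s^2 + 1.5081*s - 1.51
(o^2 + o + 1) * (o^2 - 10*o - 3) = o^4 - 9*o^3 - 12*o^2 - 13*o - 3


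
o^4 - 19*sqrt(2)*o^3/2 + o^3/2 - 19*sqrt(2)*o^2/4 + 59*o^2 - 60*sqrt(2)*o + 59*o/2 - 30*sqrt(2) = (o + 1/2)*(o - 4*sqrt(2))*(o - 3*sqrt(2))*(o - 5*sqrt(2)/2)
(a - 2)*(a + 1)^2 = a^3 - 3*a - 2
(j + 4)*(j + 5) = j^2 + 9*j + 20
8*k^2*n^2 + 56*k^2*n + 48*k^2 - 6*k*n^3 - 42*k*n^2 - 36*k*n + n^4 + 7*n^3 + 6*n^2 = (-4*k + n)*(-2*k + n)*(n + 1)*(n + 6)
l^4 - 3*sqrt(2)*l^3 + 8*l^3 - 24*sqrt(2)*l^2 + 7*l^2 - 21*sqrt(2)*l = l*(l + 1)*(l + 7)*(l - 3*sqrt(2))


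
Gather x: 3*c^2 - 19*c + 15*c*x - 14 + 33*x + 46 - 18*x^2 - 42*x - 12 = 3*c^2 - 19*c - 18*x^2 + x*(15*c - 9) + 20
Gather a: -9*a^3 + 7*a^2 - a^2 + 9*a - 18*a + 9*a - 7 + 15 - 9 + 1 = -9*a^3 + 6*a^2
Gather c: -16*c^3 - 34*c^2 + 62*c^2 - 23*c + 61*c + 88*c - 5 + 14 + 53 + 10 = -16*c^3 + 28*c^2 + 126*c + 72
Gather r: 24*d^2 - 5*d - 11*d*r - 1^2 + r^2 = 24*d^2 - 11*d*r - 5*d + r^2 - 1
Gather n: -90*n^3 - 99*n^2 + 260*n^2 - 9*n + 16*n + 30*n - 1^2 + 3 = -90*n^3 + 161*n^2 + 37*n + 2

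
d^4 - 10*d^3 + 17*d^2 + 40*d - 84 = (d - 7)*(d - 3)*(d - 2)*(d + 2)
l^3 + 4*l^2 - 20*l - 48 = (l - 4)*(l + 2)*(l + 6)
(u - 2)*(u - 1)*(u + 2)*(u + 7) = u^4 + 6*u^3 - 11*u^2 - 24*u + 28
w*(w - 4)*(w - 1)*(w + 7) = w^4 + 2*w^3 - 31*w^2 + 28*w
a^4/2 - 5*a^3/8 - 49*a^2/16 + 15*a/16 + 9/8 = (a/2 + 1)*(a - 3)*(a - 3/4)*(a + 1/2)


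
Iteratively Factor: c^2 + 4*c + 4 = (c + 2)*(c + 2)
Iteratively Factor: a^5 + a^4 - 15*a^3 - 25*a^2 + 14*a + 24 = (a - 4)*(a^4 + 5*a^3 + 5*a^2 - 5*a - 6) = (a - 4)*(a + 1)*(a^3 + 4*a^2 + a - 6) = (a - 4)*(a + 1)*(a + 3)*(a^2 + a - 2) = (a - 4)*(a + 1)*(a + 2)*(a + 3)*(a - 1)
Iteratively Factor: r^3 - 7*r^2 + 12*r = (r)*(r^2 - 7*r + 12) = r*(r - 3)*(r - 4)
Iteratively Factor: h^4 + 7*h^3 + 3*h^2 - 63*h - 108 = (h - 3)*(h^3 + 10*h^2 + 33*h + 36) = (h - 3)*(h + 4)*(h^2 + 6*h + 9) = (h - 3)*(h + 3)*(h + 4)*(h + 3)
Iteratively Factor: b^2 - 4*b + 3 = (b - 3)*(b - 1)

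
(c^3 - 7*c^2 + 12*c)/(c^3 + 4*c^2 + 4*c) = (c^2 - 7*c + 12)/(c^2 + 4*c + 4)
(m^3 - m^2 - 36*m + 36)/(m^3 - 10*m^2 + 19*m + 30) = (m^2 + 5*m - 6)/(m^2 - 4*m - 5)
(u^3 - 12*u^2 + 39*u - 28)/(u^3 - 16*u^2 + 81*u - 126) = (u^2 - 5*u + 4)/(u^2 - 9*u + 18)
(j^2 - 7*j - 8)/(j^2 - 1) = (j - 8)/(j - 1)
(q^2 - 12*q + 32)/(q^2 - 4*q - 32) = (q - 4)/(q + 4)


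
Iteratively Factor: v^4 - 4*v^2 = (v)*(v^3 - 4*v) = v*(v + 2)*(v^2 - 2*v) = v*(v - 2)*(v + 2)*(v)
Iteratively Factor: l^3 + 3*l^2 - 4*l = (l)*(l^2 + 3*l - 4) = l*(l + 4)*(l - 1)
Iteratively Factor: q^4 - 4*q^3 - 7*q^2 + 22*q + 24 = (q - 4)*(q^3 - 7*q - 6) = (q - 4)*(q - 3)*(q^2 + 3*q + 2) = (q - 4)*(q - 3)*(q + 1)*(q + 2)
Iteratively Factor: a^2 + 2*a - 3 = (a - 1)*(a + 3)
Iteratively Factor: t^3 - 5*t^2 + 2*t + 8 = (t - 4)*(t^2 - t - 2) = (t - 4)*(t + 1)*(t - 2)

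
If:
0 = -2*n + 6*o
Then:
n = 3*o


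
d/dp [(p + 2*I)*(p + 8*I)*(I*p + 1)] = 3*I*p^2 - 18*p - 6*I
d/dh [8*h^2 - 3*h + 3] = 16*h - 3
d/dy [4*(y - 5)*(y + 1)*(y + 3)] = 12*y^2 - 8*y - 68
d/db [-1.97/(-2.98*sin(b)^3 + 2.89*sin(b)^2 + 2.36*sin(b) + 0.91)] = (-17.6118*sin(b)^2 + 11.3866*sin(b) + 4.6492)*cos(b)/(-2.98*sin(b)^3 + 2.89*sin(b)^2 + 2.36*sin(b) + 0.91)^2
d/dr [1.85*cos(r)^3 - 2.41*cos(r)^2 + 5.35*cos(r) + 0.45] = (-5.55*cos(r)^2 + 4.82*cos(r) - 5.35)*sin(r)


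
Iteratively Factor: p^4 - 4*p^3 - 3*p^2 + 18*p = (p + 2)*(p^3 - 6*p^2 + 9*p) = (p - 3)*(p + 2)*(p^2 - 3*p) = p*(p - 3)*(p + 2)*(p - 3)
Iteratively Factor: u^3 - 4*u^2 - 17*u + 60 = (u - 5)*(u^2 + u - 12) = (u - 5)*(u + 4)*(u - 3)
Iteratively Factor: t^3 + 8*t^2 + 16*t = (t + 4)*(t^2 + 4*t) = t*(t + 4)*(t + 4)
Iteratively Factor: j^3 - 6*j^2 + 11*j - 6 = (j - 3)*(j^2 - 3*j + 2) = (j - 3)*(j - 1)*(j - 2)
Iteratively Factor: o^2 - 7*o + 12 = (o - 3)*(o - 4)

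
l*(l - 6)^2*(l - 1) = l^4 - 13*l^3 + 48*l^2 - 36*l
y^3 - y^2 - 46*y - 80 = (y - 8)*(y + 2)*(y + 5)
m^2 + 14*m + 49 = (m + 7)^2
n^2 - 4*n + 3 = (n - 3)*(n - 1)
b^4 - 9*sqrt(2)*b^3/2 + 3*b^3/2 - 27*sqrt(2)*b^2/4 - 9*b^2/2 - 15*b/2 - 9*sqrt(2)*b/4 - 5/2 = (b + 1/2)*(b + 1)*(b - 5*sqrt(2))*(b + sqrt(2)/2)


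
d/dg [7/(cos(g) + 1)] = 7*sin(g)/(cos(g) + 1)^2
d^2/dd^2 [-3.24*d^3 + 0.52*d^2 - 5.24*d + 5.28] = 1.04 - 19.44*d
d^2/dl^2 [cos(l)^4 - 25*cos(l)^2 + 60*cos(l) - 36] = -16*sin(l)^4 - 80*sin(l)^2 - 60*cos(l) + 46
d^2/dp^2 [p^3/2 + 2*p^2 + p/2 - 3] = 3*p + 4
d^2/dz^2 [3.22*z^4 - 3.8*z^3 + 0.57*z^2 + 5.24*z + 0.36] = 38.64*z^2 - 22.8*z + 1.14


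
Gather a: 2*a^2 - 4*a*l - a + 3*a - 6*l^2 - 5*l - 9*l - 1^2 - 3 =2*a^2 + a*(2 - 4*l) - 6*l^2 - 14*l - 4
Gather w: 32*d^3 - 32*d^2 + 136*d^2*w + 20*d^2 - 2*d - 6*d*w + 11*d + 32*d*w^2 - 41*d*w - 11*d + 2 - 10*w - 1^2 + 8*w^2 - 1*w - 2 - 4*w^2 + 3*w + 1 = 32*d^3 - 12*d^2 - 2*d + w^2*(32*d + 4) + w*(136*d^2 - 47*d - 8)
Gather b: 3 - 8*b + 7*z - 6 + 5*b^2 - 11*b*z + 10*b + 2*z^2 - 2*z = 5*b^2 + b*(2 - 11*z) + 2*z^2 + 5*z - 3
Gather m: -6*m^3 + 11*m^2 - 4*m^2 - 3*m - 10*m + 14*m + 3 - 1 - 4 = -6*m^3 + 7*m^2 + m - 2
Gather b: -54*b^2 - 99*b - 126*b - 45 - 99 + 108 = -54*b^2 - 225*b - 36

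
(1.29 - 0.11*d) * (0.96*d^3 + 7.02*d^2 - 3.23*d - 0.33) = -0.1056*d^4 + 0.4662*d^3 + 9.4111*d^2 - 4.1304*d - 0.4257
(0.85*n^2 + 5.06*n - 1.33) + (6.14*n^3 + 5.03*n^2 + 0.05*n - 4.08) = 6.14*n^3 + 5.88*n^2 + 5.11*n - 5.41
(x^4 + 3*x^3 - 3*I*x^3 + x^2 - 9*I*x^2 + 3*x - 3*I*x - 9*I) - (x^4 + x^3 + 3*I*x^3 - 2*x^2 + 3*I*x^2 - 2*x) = 2*x^3 - 6*I*x^3 + 3*x^2 - 12*I*x^2 + 5*x - 3*I*x - 9*I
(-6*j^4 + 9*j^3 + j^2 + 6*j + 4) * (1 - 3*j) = 18*j^5 - 33*j^4 + 6*j^3 - 17*j^2 - 6*j + 4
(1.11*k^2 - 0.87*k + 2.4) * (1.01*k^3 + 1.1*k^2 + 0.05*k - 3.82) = 1.1211*k^5 + 0.3423*k^4 + 1.5225*k^3 - 1.6437*k^2 + 3.4434*k - 9.168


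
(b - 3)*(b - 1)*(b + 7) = b^3 + 3*b^2 - 25*b + 21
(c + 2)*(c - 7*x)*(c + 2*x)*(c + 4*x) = c^4 - c^3*x + 2*c^3 - 34*c^2*x^2 - 2*c^2*x - 56*c*x^3 - 68*c*x^2 - 112*x^3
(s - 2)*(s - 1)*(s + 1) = s^3 - 2*s^2 - s + 2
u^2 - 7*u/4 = u*(u - 7/4)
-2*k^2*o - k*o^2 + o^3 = o*(-2*k + o)*(k + o)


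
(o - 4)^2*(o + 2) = o^3 - 6*o^2 + 32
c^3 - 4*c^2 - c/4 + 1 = (c - 4)*(c - 1/2)*(c + 1/2)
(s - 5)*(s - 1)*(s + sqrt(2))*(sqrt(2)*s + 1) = sqrt(2)*s^4 - 6*sqrt(2)*s^3 + 3*s^3 - 18*s^2 + 6*sqrt(2)*s^2 - 6*sqrt(2)*s + 15*s + 5*sqrt(2)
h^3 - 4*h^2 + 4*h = h*(h - 2)^2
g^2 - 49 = (g - 7)*(g + 7)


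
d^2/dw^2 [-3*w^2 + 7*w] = -6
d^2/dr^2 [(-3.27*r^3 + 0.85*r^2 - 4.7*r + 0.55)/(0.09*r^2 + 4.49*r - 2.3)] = (2.77555756156289e-17*r^5 - 133.963944*r^3 + 203.69817*r^2 - 108.29367*r - 65.67699)/(0.000729*r^6 + 0.109107*r^5 + 5.387337*r^4 + 84.942269*r^3 - 137.67639*r^2 + 71.2563*r - 12.167)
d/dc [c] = 1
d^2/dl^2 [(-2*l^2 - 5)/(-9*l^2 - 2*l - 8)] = 2*(-36*l^3 + 783*l^2 + 270*l - 212)/(729*l^6 + 486*l^5 + 2052*l^4 + 872*l^3 + 1824*l^2 + 384*l + 512)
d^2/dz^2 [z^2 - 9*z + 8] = 2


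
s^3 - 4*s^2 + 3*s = s*(s - 3)*(s - 1)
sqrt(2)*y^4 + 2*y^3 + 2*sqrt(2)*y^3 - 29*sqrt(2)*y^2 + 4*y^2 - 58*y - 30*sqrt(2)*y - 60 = (y - 5)*(y + 6)*(y + sqrt(2))*(sqrt(2)*y + sqrt(2))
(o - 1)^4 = o^4 - 4*o^3 + 6*o^2 - 4*o + 1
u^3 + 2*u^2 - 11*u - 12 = (u - 3)*(u + 1)*(u + 4)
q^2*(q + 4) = q^3 + 4*q^2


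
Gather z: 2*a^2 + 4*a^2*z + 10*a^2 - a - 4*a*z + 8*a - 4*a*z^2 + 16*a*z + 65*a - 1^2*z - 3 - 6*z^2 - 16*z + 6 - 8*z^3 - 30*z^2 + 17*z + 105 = 12*a^2 + 72*a - 8*z^3 + z^2*(-4*a - 36) + z*(4*a^2 + 12*a) + 108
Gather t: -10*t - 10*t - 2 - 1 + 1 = -20*t - 2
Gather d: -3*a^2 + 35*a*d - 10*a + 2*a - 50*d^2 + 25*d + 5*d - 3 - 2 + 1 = -3*a^2 - 8*a - 50*d^2 + d*(35*a + 30) - 4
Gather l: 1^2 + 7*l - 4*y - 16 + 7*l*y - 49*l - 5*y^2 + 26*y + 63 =l*(7*y - 42) - 5*y^2 + 22*y + 48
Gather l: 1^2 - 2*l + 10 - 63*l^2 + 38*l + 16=-63*l^2 + 36*l + 27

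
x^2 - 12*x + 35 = (x - 7)*(x - 5)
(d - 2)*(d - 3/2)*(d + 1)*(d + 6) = d^4 + 7*d^3/2 - 31*d^2/2 + 18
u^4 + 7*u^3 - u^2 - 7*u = u*(u - 1)*(u + 1)*(u + 7)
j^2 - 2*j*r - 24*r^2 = (j - 6*r)*(j + 4*r)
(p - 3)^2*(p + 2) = p^3 - 4*p^2 - 3*p + 18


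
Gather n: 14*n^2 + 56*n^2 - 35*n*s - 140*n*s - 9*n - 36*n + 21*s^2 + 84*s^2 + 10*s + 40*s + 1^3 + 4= 70*n^2 + n*(-175*s - 45) + 105*s^2 + 50*s + 5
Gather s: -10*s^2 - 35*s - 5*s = -10*s^2 - 40*s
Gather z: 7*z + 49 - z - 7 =6*z + 42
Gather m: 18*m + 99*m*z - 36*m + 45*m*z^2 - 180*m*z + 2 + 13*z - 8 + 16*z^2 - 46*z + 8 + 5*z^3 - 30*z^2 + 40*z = m*(45*z^2 - 81*z - 18) + 5*z^3 - 14*z^2 + 7*z + 2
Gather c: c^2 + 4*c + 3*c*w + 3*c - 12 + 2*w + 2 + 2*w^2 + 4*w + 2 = c^2 + c*(3*w + 7) + 2*w^2 + 6*w - 8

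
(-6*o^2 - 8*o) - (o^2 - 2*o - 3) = -7*o^2 - 6*o + 3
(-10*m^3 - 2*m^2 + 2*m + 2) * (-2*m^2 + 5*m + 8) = 20*m^5 - 46*m^4 - 94*m^3 - 10*m^2 + 26*m + 16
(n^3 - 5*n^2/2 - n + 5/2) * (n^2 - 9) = n^5 - 5*n^4/2 - 10*n^3 + 25*n^2 + 9*n - 45/2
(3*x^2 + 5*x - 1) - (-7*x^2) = 10*x^2 + 5*x - 1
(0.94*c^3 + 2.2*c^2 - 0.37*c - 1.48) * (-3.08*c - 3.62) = -2.8952*c^4 - 10.1788*c^3 - 6.8244*c^2 + 5.8978*c + 5.3576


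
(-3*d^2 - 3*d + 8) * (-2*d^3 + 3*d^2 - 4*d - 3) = 6*d^5 - 3*d^4 - 13*d^3 + 45*d^2 - 23*d - 24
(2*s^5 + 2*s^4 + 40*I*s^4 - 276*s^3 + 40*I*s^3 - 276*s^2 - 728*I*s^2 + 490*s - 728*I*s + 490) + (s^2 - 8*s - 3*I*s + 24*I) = 2*s^5 + 2*s^4 + 40*I*s^4 - 276*s^3 + 40*I*s^3 - 275*s^2 - 728*I*s^2 + 482*s - 731*I*s + 490 + 24*I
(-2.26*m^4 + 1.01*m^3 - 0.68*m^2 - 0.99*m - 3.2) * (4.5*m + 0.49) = -10.17*m^5 + 3.4376*m^4 - 2.5651*m^3 - 4.7882*m^2 - 14.8851*m - 1.568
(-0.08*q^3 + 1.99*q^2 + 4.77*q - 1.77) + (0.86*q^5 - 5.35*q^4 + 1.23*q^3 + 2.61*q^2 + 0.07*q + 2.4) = 0.86*q^5 - 5.35*q^4 + 1.15*q^3 + 4.6*q^2 + 4.84*q + 0.63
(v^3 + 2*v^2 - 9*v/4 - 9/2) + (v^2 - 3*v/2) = v^3 + 3*v^2 - 15*v/4 - 9/2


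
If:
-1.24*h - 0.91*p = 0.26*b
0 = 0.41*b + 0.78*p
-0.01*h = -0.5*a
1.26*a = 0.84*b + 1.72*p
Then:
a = 0.00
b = 0.00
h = 0.00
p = 0.00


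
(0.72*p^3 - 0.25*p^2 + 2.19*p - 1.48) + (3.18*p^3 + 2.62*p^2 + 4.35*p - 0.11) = 3.9*p^3 + 2.37*p^2 + 6.54*p - 1.59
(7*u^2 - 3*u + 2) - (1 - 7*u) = 7*u^2 + 4*u + 1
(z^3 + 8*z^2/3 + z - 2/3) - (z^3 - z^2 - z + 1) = 11*z^2/3 + 2*z - 5/3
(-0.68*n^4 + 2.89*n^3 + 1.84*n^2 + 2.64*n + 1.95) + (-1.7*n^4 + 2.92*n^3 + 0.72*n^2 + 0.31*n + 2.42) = -2.38*n^4 + 5.81*n^3 + 2.56*n^2 + 2.95*n + 4.37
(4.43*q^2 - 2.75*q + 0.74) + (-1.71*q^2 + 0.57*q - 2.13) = 2.72*q^2 - 2.18*q - 1.39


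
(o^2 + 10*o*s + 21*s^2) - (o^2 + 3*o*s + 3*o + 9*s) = 7*o*s - 3*o + 21*s^2 - 9*s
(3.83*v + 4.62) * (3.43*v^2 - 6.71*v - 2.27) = 13.1369*v^3 - 9.8527*v^2 - 39.6943*v - 10.4874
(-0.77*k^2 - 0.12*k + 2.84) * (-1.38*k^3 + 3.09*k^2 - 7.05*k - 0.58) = 1.0626*k^5 - 2.2137*k^4 + 1.1385*k^3 + 10.0682*k^2 - 19.9524*k - 1.6472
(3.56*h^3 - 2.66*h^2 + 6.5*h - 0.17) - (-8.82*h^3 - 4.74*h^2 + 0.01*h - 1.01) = 12.38*h^3 + 2.08*h^2 + 6.49*h + 0.84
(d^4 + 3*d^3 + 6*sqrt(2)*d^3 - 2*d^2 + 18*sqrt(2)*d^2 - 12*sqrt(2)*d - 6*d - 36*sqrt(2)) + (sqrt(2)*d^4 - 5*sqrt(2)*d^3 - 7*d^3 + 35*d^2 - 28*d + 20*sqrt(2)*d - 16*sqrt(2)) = d^4 + sqrt(2)*d^4 - 4*d^3 + sqrt(2)*d^3 + 18*sqrt(2)*d^2 + 33*d^2 - 34*d + 8*sqrt(2)*d - 52*sqrt(2)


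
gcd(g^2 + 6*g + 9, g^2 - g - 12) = g + 3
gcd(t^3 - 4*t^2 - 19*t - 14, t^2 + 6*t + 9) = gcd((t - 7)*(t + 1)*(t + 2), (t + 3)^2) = 1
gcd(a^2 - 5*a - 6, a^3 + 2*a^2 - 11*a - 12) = a + 1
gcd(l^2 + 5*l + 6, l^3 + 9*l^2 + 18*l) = l + 3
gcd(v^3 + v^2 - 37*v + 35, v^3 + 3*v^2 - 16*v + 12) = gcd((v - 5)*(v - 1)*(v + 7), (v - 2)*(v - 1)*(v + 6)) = v - 1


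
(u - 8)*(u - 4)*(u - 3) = u^3 - 15*u^2 + 68*u - 96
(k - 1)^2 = k^2 - 2*k + 1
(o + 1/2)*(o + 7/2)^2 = o^3 + 15*o^2/2 + 63*o/4 + 49/8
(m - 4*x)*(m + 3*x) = m^2 - m*x - 12*x^2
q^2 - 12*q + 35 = (q - 7)*(q - 5)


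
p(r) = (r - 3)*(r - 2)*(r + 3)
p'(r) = (r - 3)*(r - 2) + (r - 3)*(r + 3) + (r - 2)*(r + 3)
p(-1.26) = 24.16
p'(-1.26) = 0.80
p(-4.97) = -109.44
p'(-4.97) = 84.98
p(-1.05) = 24.09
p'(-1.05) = -1.49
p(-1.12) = 24.17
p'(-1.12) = -0.76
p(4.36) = 23.62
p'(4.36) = 30.59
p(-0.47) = 21.68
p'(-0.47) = -6.46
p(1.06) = 7.40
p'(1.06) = -9.87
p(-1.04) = 24.07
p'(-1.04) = -1.60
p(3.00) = 0.00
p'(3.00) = 6.00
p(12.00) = 1350.00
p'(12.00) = 375.00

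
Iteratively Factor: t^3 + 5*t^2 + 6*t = (t)*(t^2 + 5*t + 6) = t*(t + 3)*(t + 2)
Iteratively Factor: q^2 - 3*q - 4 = (q - 4)*(q + 1)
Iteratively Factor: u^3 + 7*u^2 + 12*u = (u + 3)*(u^2 + 4*u) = u*(u + 3)*(u + 4)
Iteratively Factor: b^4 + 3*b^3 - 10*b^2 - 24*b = (b - 3)*(b^3 + 6*b^2 + 8*b) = (b - 3)*(b + 2)*(b^2 + 4*b) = (b - 3)*(b + 2)*(b + 4)*(b)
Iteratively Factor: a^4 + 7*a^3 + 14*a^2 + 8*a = (a + 2)*(a^3 + 5*a^2 + 4*a) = a*(a + 2)*(a^2 + 5*a + 4) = a*(a + 2)*(a + 4)*(a + 1)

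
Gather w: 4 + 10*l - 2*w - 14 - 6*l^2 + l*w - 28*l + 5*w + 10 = -6*l^2 - 18*l + w*(l + 3)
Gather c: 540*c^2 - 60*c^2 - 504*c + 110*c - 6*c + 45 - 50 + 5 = 480*c^2 - 400*c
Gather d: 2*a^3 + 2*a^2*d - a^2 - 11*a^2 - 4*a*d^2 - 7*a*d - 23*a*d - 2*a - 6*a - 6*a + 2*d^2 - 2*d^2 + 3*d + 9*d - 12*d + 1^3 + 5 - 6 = 2*a^3 - 12*a^2 - 4*a*d^2 - 14*a + d*(2*a^2 - 30*a)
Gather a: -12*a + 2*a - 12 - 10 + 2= -10*a - 20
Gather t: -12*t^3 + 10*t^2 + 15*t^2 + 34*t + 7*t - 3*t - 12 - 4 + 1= -12*t^3 + 25*t^2 + 38*t - 15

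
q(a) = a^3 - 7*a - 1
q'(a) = 3*a^2 - 7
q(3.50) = 17.38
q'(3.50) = 29.75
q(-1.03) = 5.12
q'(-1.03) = -3.82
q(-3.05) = -8.02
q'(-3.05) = 20.91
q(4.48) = 57.56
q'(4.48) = 53.21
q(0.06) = -1.42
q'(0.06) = -6.99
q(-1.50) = 6.12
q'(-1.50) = -0.25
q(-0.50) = 2.38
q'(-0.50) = -6.25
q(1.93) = -7.32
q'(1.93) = 4.17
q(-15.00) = -3271.00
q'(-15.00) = 668.00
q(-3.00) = -7.00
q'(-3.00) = 20.00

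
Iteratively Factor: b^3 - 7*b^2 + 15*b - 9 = (b - 3)*(b^2 - 4*b + 3) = (b - 3)*(b - 1)*(b - 3)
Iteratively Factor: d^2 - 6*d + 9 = (d - 3)*(d - 3)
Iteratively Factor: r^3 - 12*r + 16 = (r + 4)*(r^2 - 4*r + 4) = (r - 2)*(r + 4)*(r - 2)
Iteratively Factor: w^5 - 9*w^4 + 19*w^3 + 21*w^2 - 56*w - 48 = (w + 1)*(w^4 - 10*w^3 + 29*w^2 - 8*w - 48) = (w + 1)^2*(w^3 - 11*w^2 + 40*w - 48) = (w - 4)*(w + 1)^2*(w^2 - 7*w + 12) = (w - 4)*(w - 3)*(w + 1)^2*(w - 4)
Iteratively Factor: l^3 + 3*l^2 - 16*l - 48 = (l - 4)*(l^2 + 7*l + 12) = (l - 4)*(l + 3)*(l + 4)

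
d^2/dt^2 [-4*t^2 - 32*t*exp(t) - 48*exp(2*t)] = -32*t*exp(t) - 192*exp(2*t) - 64*exp(t) - 8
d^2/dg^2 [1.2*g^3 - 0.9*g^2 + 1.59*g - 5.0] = 7.2*g - 1.8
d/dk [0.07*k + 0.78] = 0.0700000000000000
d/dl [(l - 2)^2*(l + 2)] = (l - 2)*(3*l + 2)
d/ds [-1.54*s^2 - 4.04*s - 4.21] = -3.08*s - 4.04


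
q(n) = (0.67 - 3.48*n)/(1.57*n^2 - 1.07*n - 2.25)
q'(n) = (0.67 - 3.48*n)*(1.07 - 3.14*n)/(1.57*n^2 - 1.07*n - 2.25)^2 - 3.48/(1.57*n^2 - 1.07*n - 2.25) = (5.4636*n^2 - 2.1038*n + 8.5469)/(2.4649*n^4 - 3.3598*n^3 - 5.9201*n^2 + 4.815*n + 5.0625)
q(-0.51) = -1.89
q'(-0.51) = 6.57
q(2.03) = -3.12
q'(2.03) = 6.39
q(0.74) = 0.87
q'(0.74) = 2.10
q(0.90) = 1.27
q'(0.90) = 2.94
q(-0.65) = -3.29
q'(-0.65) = 15.39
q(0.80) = 1.01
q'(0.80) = 2.35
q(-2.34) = 1.00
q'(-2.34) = 0.55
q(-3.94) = 0.55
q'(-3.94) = 0.15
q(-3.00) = 0.74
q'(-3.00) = 0.28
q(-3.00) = 0.74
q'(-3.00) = 0.28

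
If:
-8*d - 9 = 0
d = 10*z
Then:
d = -9/8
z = -9/80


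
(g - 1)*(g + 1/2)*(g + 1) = g^3 + g^2/2 - g - 1/2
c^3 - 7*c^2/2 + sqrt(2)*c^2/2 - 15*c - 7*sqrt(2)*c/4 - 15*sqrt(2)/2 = (c - 6)*(c + 5/2)*(c + sqrt(2)/2)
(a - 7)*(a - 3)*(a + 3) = a^3 - 7*a^2 - 9*a + 63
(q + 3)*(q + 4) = q^2 + 7*q + 12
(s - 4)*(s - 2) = s^2 - 6*s + 8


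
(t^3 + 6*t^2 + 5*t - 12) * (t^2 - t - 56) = t^5 + 5*t^4 - 57*t^3 - 353*t^2 - 268*t + 672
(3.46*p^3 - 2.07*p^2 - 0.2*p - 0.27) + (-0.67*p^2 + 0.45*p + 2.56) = 3.46*p^3 - 2.74*p^2 + 0.25*p + 2.29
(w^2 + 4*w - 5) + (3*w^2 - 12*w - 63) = 4*w^2 - 8*w - 68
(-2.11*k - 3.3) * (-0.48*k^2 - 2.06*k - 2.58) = 1.0128*k^3 + 5.9306*k^2 + 12.2418*k + 8.514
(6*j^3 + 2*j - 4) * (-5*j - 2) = -30*j^4 - 12*j^3 - 10*j^2 + 16*j + 8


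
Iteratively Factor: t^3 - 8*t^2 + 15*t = (t)*(t^2 - 8*t + 15) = t*(t - 3)*(t - 5)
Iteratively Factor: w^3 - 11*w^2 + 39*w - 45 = (w - 3)*(w^2 - 8*w + 15) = (w - 3)^2*(w - 5)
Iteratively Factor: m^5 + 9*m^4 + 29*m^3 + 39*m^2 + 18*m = (m)*(m^4 + 9*m^3 + 29*m^2 + 39*m + 18) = m*(m + 3)*(m^3 + 6*m^2 + 11*m + 6) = m*(m + 3)^2*(m^2 + 3*m + 2) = m*(m + 1)*(m + 3)^2*(m + 2)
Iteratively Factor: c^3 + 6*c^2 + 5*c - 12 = (c + 4)*(c^2 + 2*c - 3) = (c + 3)*(c + 4)*(c - 1)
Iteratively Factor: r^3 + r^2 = (r + 1)*(r^2) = r*(r + 1)*(r)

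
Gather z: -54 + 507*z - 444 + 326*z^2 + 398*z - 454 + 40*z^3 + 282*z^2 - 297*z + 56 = 40*z^3 + 608*z^2 + 608*z - 896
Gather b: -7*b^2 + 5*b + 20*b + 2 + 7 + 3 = -7*b^2 + 25*b + 12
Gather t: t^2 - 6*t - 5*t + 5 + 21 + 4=t^2 - 11*t + 30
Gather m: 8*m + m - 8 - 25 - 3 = 9*m - 36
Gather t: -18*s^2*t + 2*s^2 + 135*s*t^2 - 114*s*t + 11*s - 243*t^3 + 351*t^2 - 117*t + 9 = 2*s^2 + 11*s - 243*t^3 + t^2*(135*s + 351) + t*(-18*s^2 - 114*s - 117) + 9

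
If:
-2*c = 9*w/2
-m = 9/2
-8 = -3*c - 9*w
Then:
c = -8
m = -9/2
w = 32/9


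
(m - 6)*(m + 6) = m^2 - 36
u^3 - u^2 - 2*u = u*(u - 2)*(u + 1)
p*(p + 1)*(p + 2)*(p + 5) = p^4 + 8*p^3 + 17*p^2 + 10*p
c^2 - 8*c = c*(c - 8)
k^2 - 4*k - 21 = (k - 7)*(k + 3)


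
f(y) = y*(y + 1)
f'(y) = 2*y + 1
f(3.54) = 16.07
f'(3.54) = 8.08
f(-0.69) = -0.21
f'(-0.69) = -0.38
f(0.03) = 0.03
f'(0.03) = 1.06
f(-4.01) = 12.07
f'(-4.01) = -7.02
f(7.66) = 66.34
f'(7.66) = 16.32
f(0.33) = 0.44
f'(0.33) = 1.66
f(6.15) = 43.97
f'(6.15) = 13.30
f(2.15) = 6.77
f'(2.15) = 5.30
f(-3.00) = 6.00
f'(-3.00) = -5.00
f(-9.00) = 72.00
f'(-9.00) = -17.00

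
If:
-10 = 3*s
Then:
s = -10/3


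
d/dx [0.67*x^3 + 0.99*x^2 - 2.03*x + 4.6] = 2.01*x^2 + 1.98*x - 2.03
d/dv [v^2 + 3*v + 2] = 2*v + 3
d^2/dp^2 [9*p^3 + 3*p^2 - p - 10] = 54*p + 6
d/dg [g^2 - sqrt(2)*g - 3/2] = 2*g - sqrt(2)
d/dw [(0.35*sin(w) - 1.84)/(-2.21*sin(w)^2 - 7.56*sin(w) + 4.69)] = (0.7735*sin(w)^2 - 8.1328*sin(w) - 12.2689)*cos(w)/(4.8841*sin(w)^4 + 33.4152*sin(w)^3 + 36.4238*sin(w)^2 - 70.9128*sin(w) + 21.9961)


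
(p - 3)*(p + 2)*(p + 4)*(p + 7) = p^4 + 10*p^3 + 11*p^2 - 94*p - 168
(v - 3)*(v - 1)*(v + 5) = v^3 + v^2 - 17*v + 15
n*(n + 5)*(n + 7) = n^3 + 12*n^2 + 35*n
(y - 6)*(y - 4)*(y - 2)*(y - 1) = y^4 - 13*y^3 + 56*y^2 - 92*y + 48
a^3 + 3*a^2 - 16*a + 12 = (a - 2)*(a - 1)*(a + 6)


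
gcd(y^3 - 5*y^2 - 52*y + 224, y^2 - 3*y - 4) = y - 4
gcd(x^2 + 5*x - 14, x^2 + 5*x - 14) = x^2 + 5*x - 14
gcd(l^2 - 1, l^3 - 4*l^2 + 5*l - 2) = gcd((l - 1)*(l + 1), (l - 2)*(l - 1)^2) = l - 1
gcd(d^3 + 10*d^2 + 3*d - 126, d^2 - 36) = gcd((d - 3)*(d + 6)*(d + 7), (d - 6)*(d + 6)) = d + 6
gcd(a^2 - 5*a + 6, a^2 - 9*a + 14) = a - 2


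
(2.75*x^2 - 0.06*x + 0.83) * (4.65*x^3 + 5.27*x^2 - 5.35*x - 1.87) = 12.7875*x^5 + 14.2135*x^4 - 11.1692*x^3 - 0.447400000000001*x^2 - 4.3283*x - 1.5521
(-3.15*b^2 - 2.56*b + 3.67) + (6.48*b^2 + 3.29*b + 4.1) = 3.33*b^2 + 0.73*b + 7.77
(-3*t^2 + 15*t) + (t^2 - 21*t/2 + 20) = -2*t^2 + 9*t/2 + 20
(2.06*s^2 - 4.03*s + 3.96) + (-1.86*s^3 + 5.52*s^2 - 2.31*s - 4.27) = -1.86*s^3 + 7.58*s^2 - 6.34*s - 0.31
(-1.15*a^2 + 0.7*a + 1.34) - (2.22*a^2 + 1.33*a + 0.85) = -3.37*a^2 - 0.63*a + 0.49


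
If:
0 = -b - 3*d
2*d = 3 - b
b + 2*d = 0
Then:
No Solution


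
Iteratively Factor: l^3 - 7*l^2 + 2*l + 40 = (l - 4)*(l^2 - 3*l - 10) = (l - 4)*(l + 2)*(l - 5)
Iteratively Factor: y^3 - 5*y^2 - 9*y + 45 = (y + 3)*(y^2 - 8*y + 15) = (y - 5)*(y + 3)*(y - 3)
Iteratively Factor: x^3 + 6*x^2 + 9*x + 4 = (x + 4)*(x^2 + 2*x + 1) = (x + 1)*(x + 4)*(x + 1)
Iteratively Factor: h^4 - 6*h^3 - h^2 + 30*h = (h - 5)*(h^3 - h^2 - 6*h) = (h - 5)*(h + 2)*(h^2 - 3*h) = h*(h - 5)*(h + 2)*(h - 3)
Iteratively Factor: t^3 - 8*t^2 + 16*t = (t)*(t^2 - 8*t + 16) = t*(t - 4)*(t - 4)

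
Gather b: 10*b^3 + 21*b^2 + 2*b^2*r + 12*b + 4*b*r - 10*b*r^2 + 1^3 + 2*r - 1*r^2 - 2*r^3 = 10*b^3 + b^2*(2*r + 21) + b*(-10*r^2 + 4*r + 12) - 2*r^3 - r^2 + 2*r + 1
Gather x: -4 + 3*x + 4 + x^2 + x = x^2 + 4*x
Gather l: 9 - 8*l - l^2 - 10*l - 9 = -l^2 - 18*l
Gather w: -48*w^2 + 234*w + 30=-48*w^2 + 234*w + 30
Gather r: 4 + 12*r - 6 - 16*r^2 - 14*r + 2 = -16*r^2 - 2*r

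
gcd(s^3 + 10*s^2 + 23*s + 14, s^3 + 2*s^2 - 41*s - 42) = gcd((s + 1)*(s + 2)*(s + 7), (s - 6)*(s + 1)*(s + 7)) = s^2 + 8*s + 7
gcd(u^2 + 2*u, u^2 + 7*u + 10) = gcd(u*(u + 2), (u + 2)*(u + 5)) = u + 2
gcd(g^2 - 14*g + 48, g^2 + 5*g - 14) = 1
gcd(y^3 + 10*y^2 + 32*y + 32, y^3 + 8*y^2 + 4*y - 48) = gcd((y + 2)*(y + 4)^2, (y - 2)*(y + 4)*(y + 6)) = y + 4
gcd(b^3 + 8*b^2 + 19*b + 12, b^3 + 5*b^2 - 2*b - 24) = b^2 + 7*b + 12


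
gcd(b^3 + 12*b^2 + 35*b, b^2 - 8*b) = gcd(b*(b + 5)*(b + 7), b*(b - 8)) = b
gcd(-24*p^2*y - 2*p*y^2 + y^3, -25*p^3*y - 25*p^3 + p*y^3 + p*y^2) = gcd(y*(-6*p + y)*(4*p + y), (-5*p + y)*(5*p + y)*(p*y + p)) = 1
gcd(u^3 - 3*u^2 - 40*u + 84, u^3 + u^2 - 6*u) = u - 2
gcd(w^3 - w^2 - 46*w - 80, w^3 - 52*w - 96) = w^2 - 6*w - 16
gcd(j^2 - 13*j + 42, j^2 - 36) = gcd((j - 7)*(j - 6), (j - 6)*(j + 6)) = j - 6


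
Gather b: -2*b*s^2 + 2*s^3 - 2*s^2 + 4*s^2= -2*b*s^2 + 2*s^3 + 2*s^2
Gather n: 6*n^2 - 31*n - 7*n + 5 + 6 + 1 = 6*n^2 - 38*n + 12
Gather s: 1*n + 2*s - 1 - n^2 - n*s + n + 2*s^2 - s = -n^2 + 2*n + 2*s^2 + s*(1 - n) - 1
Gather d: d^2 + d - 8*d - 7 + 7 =d^2 - 7*d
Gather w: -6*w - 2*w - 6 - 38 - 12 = -8*w - 56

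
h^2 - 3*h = h*(h - 3)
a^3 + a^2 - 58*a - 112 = (a - 8)*(a + 2)*(a + 7)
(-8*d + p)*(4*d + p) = -32*d^2 - 4*d*p + p^2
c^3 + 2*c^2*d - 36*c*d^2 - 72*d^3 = (c - 6*d)*(c + 2*d)*(c + 6*d)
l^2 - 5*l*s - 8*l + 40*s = (l - 8)*(l - 5*s)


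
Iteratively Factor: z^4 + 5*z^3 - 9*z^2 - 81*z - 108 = (z + 3)*(z^3 + 2*z^2 - 15*z - 36) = (z + 3)^2*(z^2 - z - 12) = (z - 4)*(z + 3)^2*(z + 3)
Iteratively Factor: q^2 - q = (q - 1)*(q)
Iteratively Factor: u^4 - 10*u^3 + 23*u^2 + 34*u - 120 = (u - 5)*(u^3 - 5*u^2 - 2*u + 24) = (u - 5)*(u - 3)*(u^2 - 2*u - 8) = (u - 5)*(u - 4)*(u - 3)*(u + 2)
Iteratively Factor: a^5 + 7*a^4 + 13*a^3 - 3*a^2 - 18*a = (a + 3)*(a^4 + 4*a^3 + a^2 - 6*a) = (a + 2)*(a + 3)*(a^3 + 2*a^2 - 3*a) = (a - 1)*(a + 2)*(a + 3)*(a^2 + 3*a) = (a - 1)*(a + 2)*(a + 3)^2*(a)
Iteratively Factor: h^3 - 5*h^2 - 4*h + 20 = (h - 2)*(h^2 - 3*h - 10) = (h - 5)*(h - 2)*(h + 2)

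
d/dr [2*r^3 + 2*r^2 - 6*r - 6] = 6*r^2 + 4*r - 6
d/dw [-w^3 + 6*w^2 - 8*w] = -3*w^2 + 12*w - 8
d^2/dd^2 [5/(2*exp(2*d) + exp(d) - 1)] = 5*(2*(4*exp(d) + 1)^2*exp(d) - (8*exp(d) + 1)*(2*exp(2*d) + exp(d) - 1))*exp(d)/(2*exp(2*d) + exp(d) - 1)^3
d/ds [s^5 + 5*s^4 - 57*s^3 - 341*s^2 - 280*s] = 5*s^4 + 20*s^3 - 171*s^2 - 682*s - 280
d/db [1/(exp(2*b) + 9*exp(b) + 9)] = (-2*exp(b) - 9)*exp(b)/(exp(2*b) + 9*exp(b) + 9)^2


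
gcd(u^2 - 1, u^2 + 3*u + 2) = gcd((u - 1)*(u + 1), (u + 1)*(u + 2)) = u + 1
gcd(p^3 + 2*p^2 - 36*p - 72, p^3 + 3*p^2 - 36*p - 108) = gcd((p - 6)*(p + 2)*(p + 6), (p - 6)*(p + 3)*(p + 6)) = p^2 - 36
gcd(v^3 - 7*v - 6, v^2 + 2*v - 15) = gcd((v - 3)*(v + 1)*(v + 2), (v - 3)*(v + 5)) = v - 3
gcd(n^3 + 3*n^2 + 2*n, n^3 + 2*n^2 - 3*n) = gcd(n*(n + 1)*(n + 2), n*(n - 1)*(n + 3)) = n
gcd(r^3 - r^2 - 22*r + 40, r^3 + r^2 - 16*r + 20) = r^2 + 3*r - 10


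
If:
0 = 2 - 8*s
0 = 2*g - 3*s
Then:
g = 3/8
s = 1/4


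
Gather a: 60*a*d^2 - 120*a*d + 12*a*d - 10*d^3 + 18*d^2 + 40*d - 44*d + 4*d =a*(60*d^2 - 108*d) - 10*d^3 + 18*d^2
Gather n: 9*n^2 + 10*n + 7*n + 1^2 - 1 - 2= 9*n^2 + 17*n - 2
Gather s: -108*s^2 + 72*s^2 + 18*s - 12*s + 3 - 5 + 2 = -36*s^2 + 6*s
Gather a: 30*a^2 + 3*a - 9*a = 30*a^2 - 6*a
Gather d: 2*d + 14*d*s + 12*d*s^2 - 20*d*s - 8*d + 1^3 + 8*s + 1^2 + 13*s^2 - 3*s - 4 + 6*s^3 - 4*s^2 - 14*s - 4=d*(12*s^2 - 6*s - 6) + 6*s^3 + 9*s^2 - 9*s - 6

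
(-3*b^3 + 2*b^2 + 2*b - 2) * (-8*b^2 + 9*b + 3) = 24*b^5 - 43*b^4 - 7*b^3 + 40*b^2 - 12*b - 6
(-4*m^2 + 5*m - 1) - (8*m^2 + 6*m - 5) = -12*m^2 - m + 4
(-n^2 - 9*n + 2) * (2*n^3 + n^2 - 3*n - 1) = -2*n^5 - 19*n^4 - 2*n^3 + 30*n^2 + 3*n - 2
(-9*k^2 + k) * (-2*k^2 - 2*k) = 18*k^4 + 16*k^3 - 2*k^2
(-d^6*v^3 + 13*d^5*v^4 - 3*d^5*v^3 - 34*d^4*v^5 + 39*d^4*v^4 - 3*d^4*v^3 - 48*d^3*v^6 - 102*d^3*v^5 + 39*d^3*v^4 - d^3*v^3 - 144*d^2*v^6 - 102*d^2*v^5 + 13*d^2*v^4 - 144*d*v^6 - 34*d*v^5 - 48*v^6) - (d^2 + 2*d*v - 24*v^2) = -d^6*v^3 + 13*d^5*v^4 - 3*d^5*v^3 - 34*d^4*v^5 + 39*d^4*v^4 - 3*d^4*v^3 - 48*d^3*v^6 - 102*d^3*v^5 + 39*d^3*v^4 - d^3*v^3 - 144*d^2*v^6 - 102*d^2*v^5 + 13*d^2*v^4 - d^2 - 144*d*v^6 - 34*d*v^5 - 2*d*v - 48*v^6 + 24*v^2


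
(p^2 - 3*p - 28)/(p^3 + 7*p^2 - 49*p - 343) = (p + 4)/(p^2 + 14*p + 49)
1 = 1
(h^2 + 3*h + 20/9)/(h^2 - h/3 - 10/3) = (h + 4/3)/(h - 2)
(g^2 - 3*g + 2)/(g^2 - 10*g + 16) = (g - 1)/(g - 8)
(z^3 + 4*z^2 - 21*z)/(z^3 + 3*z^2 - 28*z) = (z - 3)/(z - 4)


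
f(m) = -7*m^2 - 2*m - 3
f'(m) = -14*m - 2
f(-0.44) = -3.48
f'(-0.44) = 4.16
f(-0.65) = -4.66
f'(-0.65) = 7.10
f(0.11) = -3.30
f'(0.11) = -3.54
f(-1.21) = -10.83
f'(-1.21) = 14.94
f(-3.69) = -90.93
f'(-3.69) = 49.66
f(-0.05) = -2.92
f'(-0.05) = -1.30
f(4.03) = -124.75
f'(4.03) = -58.42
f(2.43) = -49.19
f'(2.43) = -36.02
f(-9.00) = -552.00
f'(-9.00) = 124.00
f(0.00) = -3.00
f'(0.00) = -2.00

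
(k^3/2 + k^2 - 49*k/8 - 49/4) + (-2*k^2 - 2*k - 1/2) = k^3/2 - k^2 - 65*k/8 - 51/4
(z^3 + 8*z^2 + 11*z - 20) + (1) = z^3 + 8*z^2 + 11*z - 19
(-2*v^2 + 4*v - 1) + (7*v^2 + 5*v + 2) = 5*v^2 + 9*v + 1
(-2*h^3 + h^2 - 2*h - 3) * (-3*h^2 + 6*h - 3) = 6*h^5 - 15*h^4 + 18*h^3 - 6*h^2 - 12*h + 9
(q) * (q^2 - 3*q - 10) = q^3 - 3*q^2 - 10*q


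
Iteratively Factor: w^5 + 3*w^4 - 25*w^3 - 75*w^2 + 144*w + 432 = (w + 4)*(w^4 - w^3 - 21*w^2 + 9*w + 108) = (w + 3)*(w + 4)*(w^3 - 4*w^2 - 9*w + 36) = (w - 4)*(w + 3)*(w + 4)*(w^2 - 9) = (w - 4)*(w - 3)*(w + 3)*(w + 4)*(w + 3)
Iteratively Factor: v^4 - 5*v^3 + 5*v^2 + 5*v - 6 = (v + 1)*(v^3 - 6*v^2 + 11*v - 6) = (v - 3)*(v + 1)*(v^2 - 3*v + 2) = (v - 3)*(v - 1)*(v + 1)*(v - 2)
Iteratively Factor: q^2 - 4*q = (q - 4)*(q)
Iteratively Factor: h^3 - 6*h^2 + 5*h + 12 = (h - 3)*(h^2 - 3*h - 4) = (h - 3)*(h + 1)*(h - 4)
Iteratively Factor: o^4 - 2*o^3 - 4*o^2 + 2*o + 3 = (o - 1)*(o^3 - o^2 - 5*o - 3) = (o - 3)*(o - 1)*(o^2 + 2*o + 1) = (o - 3)*(o - 1)*(o + 1)*(o + 1)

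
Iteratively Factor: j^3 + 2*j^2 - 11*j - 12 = (j - 3)*(j^2 + 5*j + 4) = (j - 3)*(j + 4)*(j + 1)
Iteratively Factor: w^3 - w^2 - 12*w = (w + 3)*(w^2 - 4*w) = (w - 4)*(w + 3)*(w)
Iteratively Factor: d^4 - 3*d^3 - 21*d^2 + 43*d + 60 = (d - 5)*(d^3 + 2*d^2 - 11*d - 12) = (d - 5)*(d + 1)*(d^2 + d - 12) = (d - 5)*(d + 1)*(d + 4)*(d - 3)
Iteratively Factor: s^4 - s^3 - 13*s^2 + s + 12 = (s + 3)*(s^3 - 4*s^2 - s + 4) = (s - 1)*(s + 3)*(s^2 - 3*s - 4) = (s - 1)*(s + 1)*(s + 3)*(s - 4)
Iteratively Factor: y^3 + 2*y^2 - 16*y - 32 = (y + 4)*(y^2 - 2*y - 8) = (y - 4)*(y + 4)*(y + 2)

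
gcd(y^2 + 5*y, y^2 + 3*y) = y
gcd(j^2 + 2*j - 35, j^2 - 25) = j - 5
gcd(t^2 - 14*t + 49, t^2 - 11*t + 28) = t - 7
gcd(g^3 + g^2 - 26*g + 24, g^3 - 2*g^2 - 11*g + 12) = g^2 - 5*g + 4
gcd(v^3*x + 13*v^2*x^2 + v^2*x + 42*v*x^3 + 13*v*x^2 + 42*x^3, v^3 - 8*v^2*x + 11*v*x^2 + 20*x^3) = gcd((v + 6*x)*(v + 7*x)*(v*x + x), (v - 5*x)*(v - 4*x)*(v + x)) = 1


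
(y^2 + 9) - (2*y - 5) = y^2 - 2*y + 14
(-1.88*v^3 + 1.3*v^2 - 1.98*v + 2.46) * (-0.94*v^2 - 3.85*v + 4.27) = 1.7672*v^5 + 6.016*v^4 - 11.1714*v^3 + 10.8616*v^2 - 17.9256*v + 10.5042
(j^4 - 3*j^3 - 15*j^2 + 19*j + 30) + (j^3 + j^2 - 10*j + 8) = j^4 - 2*j^3 - 14*j^2 + 9*j + 38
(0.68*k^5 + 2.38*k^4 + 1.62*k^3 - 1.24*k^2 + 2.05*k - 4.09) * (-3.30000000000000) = -2.244*k^5 - 7.854*k^4 - 5.346*k^3 + 4.092*k^2 - 6.765*k + 13.497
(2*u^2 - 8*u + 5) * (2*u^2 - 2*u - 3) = 4*u^4 - 20*u^3 + 20*u^2 + 14*u - 15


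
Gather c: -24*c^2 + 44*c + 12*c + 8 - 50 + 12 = -24*c^2 + 56*c - 30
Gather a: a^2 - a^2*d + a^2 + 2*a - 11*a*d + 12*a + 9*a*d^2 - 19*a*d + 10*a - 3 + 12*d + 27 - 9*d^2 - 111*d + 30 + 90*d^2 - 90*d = a^2*(2 - d) + a*(9*d^2 - 30*d + 24) + 81*d^2 - 189*d + 54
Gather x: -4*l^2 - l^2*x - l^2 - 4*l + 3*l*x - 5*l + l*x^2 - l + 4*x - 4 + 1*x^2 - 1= -5*l^2 - 10*l + x^2*(l + 1) + x*(-l^2 + 3*l + 4) - 5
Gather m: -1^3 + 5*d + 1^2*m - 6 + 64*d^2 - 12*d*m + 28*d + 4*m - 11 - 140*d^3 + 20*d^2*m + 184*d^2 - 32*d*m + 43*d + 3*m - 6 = -140*d^3 + 248*d^2 + 76*d + m*(20*d^2 - 44*d + 8) - 24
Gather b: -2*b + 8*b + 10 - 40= 6*b - 30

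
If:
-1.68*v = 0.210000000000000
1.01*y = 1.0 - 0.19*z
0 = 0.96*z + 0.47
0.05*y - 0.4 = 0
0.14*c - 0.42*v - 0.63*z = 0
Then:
No Solution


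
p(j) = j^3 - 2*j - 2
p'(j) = 3*j^2 - 2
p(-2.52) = -12.96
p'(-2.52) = 17.05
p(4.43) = 76.08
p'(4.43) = 56.87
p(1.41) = -2.02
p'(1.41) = 3.96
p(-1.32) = -1.66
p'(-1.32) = 3.23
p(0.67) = -3.04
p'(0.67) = -0.65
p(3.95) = 51.73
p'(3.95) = 44.81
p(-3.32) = -31.95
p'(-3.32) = 31.07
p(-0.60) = -1.02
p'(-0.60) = -0.92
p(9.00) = 709.00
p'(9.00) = 241.00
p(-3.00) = -23.00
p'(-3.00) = 25.00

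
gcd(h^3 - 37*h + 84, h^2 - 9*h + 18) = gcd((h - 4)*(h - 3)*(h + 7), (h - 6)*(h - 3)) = h - 3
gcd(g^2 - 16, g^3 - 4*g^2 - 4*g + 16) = g - 4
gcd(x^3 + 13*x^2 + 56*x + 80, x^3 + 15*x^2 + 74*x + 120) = x^2 + 9*x + 20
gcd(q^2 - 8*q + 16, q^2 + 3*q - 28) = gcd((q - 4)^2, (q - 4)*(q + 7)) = q - 4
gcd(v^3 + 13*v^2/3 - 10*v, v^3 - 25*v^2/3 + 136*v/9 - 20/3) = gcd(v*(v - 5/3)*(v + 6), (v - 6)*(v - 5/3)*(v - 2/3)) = v - 5/3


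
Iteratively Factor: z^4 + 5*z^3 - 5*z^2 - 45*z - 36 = (z + 4)*(z^3 + z^2 - 9*z - 9) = (z - 3)*(z + 4)*(z^2 + 4*z + 3) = (z - 3)*(z + 1)*(z + 4)*(z + 3)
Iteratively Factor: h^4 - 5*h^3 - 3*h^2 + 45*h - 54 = (h - 3)*(h^3 - 2*h^2 - 9*h + 18) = (h - 3)^2*(h^2 + h - 6) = (h - 3)^2*(h - 2)*(h + 3)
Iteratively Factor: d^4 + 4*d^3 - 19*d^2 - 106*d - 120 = (d - 5)*(d^3 + 9*d^2 + 26*d + 24) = (d - 5)*(d + 2)*(d^2 + 7*d + 12) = (d - 5)*(d + 2)*(d + 4)*(d + 3)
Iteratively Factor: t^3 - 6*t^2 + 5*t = (t - 1)*(t^2 - 5*t) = t*(t - 1)*(t - 5)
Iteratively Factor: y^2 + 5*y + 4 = (y + 1)*(y + 4)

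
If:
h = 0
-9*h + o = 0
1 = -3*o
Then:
No Solution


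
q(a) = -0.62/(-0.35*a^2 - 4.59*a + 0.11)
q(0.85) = 0.15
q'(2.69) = -0.02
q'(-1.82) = -0.04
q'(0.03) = -3642.55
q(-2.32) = -0.07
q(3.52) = 0.03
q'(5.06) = -0.00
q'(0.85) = -0.20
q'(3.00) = -0.01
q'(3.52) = -0.01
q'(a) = -0.62*(0.7*a + 4.59)/(-0.35*a^2 - 4.59*a + 0.11)^2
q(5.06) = 0.02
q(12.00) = 0.01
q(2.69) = 0.04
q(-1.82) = -0.08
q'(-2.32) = -0.02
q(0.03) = 22.13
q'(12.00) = -0.00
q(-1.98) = -0.08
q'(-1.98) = -0.03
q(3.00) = 0.04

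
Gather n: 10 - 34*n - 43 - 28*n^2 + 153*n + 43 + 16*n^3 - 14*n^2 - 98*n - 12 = 16*n^3 - 42*n^2 + 21*n - 2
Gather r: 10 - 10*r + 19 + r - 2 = 27 - 9*r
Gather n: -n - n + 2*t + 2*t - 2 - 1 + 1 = -2*n + 4*t - 2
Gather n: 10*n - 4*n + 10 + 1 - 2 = 6*n + 9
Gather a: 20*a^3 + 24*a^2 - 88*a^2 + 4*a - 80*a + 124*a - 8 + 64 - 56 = 20*a^3 - 64*a^2 + 48*a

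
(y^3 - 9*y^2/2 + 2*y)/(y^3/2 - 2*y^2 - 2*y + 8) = y*(2*y - 1)/(y^2 - 4)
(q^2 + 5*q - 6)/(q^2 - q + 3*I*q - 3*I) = (q + 6)/(q + 3*I)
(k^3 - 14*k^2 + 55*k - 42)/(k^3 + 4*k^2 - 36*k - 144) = (k^2 - 8*k + 7)/(k^2 + 10*k + 24)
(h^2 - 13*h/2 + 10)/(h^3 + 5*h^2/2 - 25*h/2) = (h - 4)/(h*(h + 5))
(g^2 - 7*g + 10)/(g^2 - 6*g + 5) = (g - 2)/(g - 1)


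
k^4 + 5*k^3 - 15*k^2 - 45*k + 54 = (k - 3)*(k - 1)*(k + 3)*(k + 6)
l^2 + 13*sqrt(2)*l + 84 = (l + 6*sqrt(2))*(l + 7*sqrt(2))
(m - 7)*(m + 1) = m^2 - 6*m - 7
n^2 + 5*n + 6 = (n + 2)*(n + 3)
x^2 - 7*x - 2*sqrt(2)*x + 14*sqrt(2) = (x - 7)*(x - 2*sqrt(2))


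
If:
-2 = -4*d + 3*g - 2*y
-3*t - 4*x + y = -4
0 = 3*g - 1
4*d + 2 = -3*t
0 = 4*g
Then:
No Solution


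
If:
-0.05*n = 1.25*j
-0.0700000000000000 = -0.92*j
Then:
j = 0.08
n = -1.90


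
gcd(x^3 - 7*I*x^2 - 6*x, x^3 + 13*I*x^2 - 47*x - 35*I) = 1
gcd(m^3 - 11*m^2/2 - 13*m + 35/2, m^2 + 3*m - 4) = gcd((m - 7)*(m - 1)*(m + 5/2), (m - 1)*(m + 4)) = m - 1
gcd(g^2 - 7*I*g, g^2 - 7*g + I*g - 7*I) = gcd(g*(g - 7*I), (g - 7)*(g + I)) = 1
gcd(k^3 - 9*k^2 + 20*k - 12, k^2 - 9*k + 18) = k - 6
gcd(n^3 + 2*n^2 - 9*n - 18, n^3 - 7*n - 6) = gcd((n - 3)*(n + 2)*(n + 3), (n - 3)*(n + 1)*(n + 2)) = n^2 - n - 6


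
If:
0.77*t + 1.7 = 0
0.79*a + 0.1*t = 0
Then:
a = 0.28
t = -2.21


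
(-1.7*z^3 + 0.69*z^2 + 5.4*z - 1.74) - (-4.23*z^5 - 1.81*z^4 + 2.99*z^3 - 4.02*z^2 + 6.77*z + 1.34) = 4.23*z^5 + 1.81*z^4 - 4.69*z^3 + 4.71*z^2 - 1.37*z - 3.08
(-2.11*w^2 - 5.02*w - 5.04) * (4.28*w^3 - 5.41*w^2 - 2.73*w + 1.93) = -9.0308*w^5 - 10.0705*w^4 + 11.3473*w^3 + 36.8987*w^2 + 4.0706*w - 9.7272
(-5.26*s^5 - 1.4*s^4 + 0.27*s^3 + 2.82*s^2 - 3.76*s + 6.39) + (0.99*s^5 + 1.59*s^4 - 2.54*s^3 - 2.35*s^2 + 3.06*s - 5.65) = -4.27*s^5 + 0.19*s^4 - 2.27*s^3 + 0.47*s^2 - 0.7*s + 0.739999999999999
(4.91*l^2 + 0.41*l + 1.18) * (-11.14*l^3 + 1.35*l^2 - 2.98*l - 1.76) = -54.6974*l^5 + 2.0611*l^4 - 27.2235*l^3 - 8.2704*l^2 - 4.238*l - 2.0768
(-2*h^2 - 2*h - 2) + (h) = -2*h^2 - h - 2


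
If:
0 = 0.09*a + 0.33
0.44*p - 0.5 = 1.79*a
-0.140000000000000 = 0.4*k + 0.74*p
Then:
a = -3.67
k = 25.14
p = -13.78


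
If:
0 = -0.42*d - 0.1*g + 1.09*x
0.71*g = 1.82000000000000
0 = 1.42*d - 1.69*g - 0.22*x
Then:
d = 3.28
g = 2.56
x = 1.50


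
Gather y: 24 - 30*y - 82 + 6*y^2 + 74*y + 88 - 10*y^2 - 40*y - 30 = -4*y^2 + 4*y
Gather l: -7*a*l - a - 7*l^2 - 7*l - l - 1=-a - 7*l^2 + l*(-7*a - 8) - 1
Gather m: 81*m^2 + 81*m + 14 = 81*m^2 + 81*m + 14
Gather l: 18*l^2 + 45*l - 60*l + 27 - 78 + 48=18*l^2 - 15*l - 3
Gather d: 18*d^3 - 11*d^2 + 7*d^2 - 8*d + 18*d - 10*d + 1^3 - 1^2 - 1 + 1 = 18*d^3 - 4*d^2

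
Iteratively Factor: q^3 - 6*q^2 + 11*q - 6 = (q - 3)*(q^2 - 3*q + 2) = (q - 3)*(q - 1)*(q - 2)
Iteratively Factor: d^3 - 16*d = (d)*(d^2 - 16) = d*(d - 4)*(d + 4)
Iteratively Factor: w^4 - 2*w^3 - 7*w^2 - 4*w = (w + 1)*(w^3 - 3*w^2 - 4*w) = w*(w + 1)*(w^2 - 3*w - 4) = w*(w + 1)^2*(w - 4)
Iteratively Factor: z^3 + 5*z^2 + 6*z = (z)*(z^2 + 5*z + 6) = z*(z + 2)*(z + 3)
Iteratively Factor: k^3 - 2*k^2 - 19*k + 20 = (k - 5)*(k^2 + 3*k - 4) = (k - 5)*(k + 4)*(k - 1)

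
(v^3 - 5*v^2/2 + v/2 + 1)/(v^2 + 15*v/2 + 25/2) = (2*v^3 - 5*v^2 + v + 2)/(2*v^2 + 15*v + 25)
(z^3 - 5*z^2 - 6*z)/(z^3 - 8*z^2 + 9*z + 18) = z/(z - 3)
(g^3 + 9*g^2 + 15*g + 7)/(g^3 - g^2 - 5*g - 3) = (g + 7)/(g - 3)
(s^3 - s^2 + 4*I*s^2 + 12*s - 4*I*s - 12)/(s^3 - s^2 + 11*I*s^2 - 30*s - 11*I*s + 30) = (s - 2*I)/(s + 5*I)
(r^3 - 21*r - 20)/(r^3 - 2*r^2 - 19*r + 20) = (r + 1)/(r - 1)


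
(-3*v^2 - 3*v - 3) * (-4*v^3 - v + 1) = 12*v^5 + 12*v^4 + 15*v^3 - 3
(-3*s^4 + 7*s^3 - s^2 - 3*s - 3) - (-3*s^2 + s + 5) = -3*s^4 + 7*s^3 + 2*s^2 - 4*s - 8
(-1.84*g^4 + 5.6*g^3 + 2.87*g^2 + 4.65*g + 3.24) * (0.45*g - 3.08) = -0.828*g^5 + 8.1872*g^4 - 15.9565*g^3 - 6.7471*g^2 - 12.864*g - 9.9792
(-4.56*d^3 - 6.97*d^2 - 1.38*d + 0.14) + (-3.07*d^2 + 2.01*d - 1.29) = -4.56*d^3 - 10.04*d^2 + 0.63*d - 1.15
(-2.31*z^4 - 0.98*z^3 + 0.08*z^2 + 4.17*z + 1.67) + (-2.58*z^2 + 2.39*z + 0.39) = -2.31*z^4 - 0.98*z^3 - 2.5*z^2 + 6.56*z + 2.06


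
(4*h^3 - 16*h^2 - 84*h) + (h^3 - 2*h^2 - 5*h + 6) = 5*h^3 - 18*h^2 - 89*h + 6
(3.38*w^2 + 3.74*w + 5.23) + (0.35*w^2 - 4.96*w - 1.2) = 3.73*w^2 - 1.22*w + 4.03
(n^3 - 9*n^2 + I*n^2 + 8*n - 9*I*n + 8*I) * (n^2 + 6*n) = n^5 - 3*n^4 + I*n^4 - 46*n^3 - 3*I*n^3 + 48*n^2 - 46*I*n^2 + 48*I*n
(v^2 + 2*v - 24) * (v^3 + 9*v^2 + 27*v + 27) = v^5 + 11*v^4 + 21*v^3 - 135*v^2 - 594*v - 648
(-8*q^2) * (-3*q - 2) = 24*q^3 + 16*q^2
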